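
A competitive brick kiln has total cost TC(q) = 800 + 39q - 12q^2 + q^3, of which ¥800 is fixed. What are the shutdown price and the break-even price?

AVC = 39 - 12q + q^2; minimized at q = 6, giving min AVC = ¥3. That is the shutdown price.
ATC = 800/q + 39 - 12q + q^2. Setting dATC/dq = −800/q^2 − 12 + 2q = 0 gives q = 10 (since 2·10^3 − 12·10^2 = 800).
min ATC = 800/10 + 39 − 12·10 + 10^2 = ¥99. That is the break-even price.
Between these two prices the firm operates at a loss; above ¥99 it earns a profit.

Shutdown price = ¥3; break-even price = ¥99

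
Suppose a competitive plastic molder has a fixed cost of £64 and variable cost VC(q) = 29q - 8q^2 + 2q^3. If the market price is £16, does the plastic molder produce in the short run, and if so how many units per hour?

Variable cost is VC = 29q - 8q^2 + 2q^3, so AVC = VC/q = 29 - 8q + 2q^2 and MC = dTC/dq = 29 - 16q + 6q^2.
The AVC parabola has its vertex at q = 8/4 = 2, where AVC = 29 - 8·2 + 2·2^2 = £21.
With P < min AVC (£16 < £21), every unit sold adds to the loss.
Best response: produce nothing and absorb the £64 fixed cost.

Shut down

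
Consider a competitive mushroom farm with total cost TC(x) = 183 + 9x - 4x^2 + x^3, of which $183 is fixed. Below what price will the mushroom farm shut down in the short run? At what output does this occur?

$5 per unit, at x = 2

The firm shuts down when price falls below the minimum of average variable cost. AVC = VC/x = 9 - 4x + x^2.
At the minimum of AVC, MC = AVC. MC = 9 - 8x + 3x^2; setting MC = AVC gives 2x^2 - 4x = 0, so x = 2. min AVC = 5.
So the shutdown price is $5.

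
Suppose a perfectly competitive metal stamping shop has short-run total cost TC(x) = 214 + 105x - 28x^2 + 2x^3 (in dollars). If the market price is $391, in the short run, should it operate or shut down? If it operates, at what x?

Produce at x = 13

Strip out fixed cost: VC = 105x - 28x^2 + 2x^3. Then AVC = 105 - 28x + 2x^2 and MC = 105 - 56x + 6x^2.
AVC is minimized where dAVC/dx = -28 + 4x = 0, at x = 7; min AVC = 105 - 28·7 + 2·7^2 = $7.
Because $391 ≥ $7, revenue can cover variable cost; the firm operates.
P = MC gives -286 - 56x + 6x^2 = 0, with roots -11/3 and 13. Take the larger (rising MC): x* = 13.
Check: AVC at x = 13 is $79 ≤ P, so revenue covers variable cost.
Profit = P·x − TC = 391·13 − 1241 = $3842.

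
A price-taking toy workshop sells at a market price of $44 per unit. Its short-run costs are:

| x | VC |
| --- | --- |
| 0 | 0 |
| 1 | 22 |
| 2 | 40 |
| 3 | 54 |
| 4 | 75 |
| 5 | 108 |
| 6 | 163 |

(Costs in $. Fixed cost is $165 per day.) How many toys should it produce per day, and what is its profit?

Profit at each row (π = 44x − TC): x=0: -165; x=1: -143; x=2: -117; x=3: -87; x=4: -64; x=5: -53; x=6: -64.
Profit is maximized at x = 5. AVC there is 108/5 = $21.60 ≤ P, so producing beats shutting down (which would give -$165).

x = 5; profit = -$53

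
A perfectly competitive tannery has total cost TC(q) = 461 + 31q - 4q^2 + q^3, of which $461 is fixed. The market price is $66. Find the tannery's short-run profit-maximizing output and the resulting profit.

AVC = 31 - 4q + q^2 has its minimum $27 at q = 2; price $66 clears that bar, so the firm operates.
MC = 31 - 8q + 3q^2. Setting P = MC and taking the root on the rising branch gives q* = 5.
TR = 66·5 = 330. TC = 461 + 180 = 641. Profit = 330 − 641 = -$311.
By producing, the firm covers all variable cost plus $150 of fixed cost; shutting down would lose the full $461.

Profit = -$311 at q = 5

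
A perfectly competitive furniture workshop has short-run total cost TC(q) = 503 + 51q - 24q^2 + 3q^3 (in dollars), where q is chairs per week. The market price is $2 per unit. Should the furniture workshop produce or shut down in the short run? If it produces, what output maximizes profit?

Shut down

Strip out fixed cost: VC = 51q - 24q^2 + 3q^3. Then AVC = 51 - 24q + 3q^2 and MC = 51 - 48q + 9q^2.
AVC is minimized where dAVC/dq = -24 + 6q = 0, at q = 4; min AVC = 51 - 24·4 + 3·4^2 = $3.
With P < min AVC ($2 < $3), every unit sold adds to the loss.
Shutting down limits the loss to fixed cost, $503.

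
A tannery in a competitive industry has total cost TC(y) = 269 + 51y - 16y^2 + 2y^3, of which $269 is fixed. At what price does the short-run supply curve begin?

The firm shuts down when price falls below the minimum of average variable cost. AVC = VC/y = 51 - 16y + 2y^2.
dAVC/dy = -16 + 4y = 0 gives y = 4. min AVC = 51 - 16·4 + 2·4^2 = 19.
So the shutdown price is $19.

$19 per unit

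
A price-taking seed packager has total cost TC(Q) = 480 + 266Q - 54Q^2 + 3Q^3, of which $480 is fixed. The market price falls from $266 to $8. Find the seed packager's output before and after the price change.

Output falls from 12 to 0 (the firm shuts down)

AVC = 266 - 54Q + 3Q^2, minimized at Q = 9 where min AVC = $23. MC = 266 - 108Q + 9Q^2.
With P = $266 above the shutdown price, P = MC gives Q = 12.
At P = $8 < min AVC = $23, price no longer covers variable cost at any output, so the firm shuts down: Q = 0.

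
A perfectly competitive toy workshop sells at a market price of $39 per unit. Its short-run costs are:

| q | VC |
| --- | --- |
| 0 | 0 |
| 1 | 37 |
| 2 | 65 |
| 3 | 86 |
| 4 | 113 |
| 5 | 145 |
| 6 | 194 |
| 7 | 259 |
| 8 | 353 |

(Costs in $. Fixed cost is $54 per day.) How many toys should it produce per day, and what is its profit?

q = 5; profit = -$4

Compute π = P·q − TC at each output: q=0: -54; q=1: -52; q=2: -41; q=3: -23; q=4: -11; q=5: -4; q=6: -14; q=7: -40; q=8: -95.
Profit is maximized at q = 5. AVC there is 145/5 = $29 ≤ P, so producing beats shutting down (which would give -$54).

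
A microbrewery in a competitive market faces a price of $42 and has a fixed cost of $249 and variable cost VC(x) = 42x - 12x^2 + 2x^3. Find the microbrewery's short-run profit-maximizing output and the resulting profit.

AVC = 42 - 12x + 2x^2 has its minimum $24 at x = 3; price $42 clears that bar, so the firm operates.
MC = 42 - 24x + 6x^2. Setting P = MC and taking the root on the rising branch gives x* = 4.
TR = 42·4 = 168. TC = 249 + 104 = 353. Profit = 168 − 353 = -$185.
By producing, the firm covers all variable cost plus $64 of fixed cost; shutting down would lose the full $249.

Profit = -$185 at x = 4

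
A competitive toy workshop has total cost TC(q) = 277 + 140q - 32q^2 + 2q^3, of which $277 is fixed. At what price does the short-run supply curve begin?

$12 per unit

Short-run supply begins at min AVC. From VC = 140q - 32q^2 + 2q^3, AVC = 140 - 32q + 2q^2.
dAVC/dq = -32 + 4q = 0 gives q = 8. min AVC = 140 - 32·8 + 2·8^2 = 12.
The firm shuts down for any P below $12.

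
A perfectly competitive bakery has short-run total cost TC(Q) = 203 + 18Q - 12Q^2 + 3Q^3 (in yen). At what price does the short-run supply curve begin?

Short-run supply begins at min AVC. From VC = 18Q - 12Q^2 + 3Q^3, AVC = 18 - 12Q + 3Q^2.
At the minimum of AVC, MC = AVC. MC = 18 - 24Q + 9Q^2; setting MC = AVC gives 6Q^2 - 12Q = 0, so Q = 2. min AVC = 6.
For P < ¥6 the firm produces nothing.

¥6 per unit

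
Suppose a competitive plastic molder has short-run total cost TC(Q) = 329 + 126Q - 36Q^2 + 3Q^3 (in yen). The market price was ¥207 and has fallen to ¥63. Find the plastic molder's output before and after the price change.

Output falls from 9 to 7

AVC = 126 - 36Q + 3Q^2, minimized at Q = 6 where min AVC = ¥18. MC = 126 - 72Q + 9Q^2.
At P = ¥207 ≥ min AVC, set P = MC on the rising branch: Q = 9.
At P = ¥63 ≥ min AVC, set P = MC: Q = 7. The firm stays open but cuts output.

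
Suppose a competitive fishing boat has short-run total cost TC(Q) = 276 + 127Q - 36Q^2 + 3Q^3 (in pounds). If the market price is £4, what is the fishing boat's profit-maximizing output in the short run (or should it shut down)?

Strip out fixed cost: VC = 127Q - 36Q^2 + 3Q^3. Then AVC = 127 - 36Q + 3Q^2 and MC = 127 - 72Q + 9Q^2.
AVC hits its minimum where MC = AVC, at Q = 6, giving min AVC = 127 - 36·6 + 3·6^2 = £19.
With P < min AVC (£4 < £19), every unit sold adds to the loss.
Shutting down limits the loss to fixed cost, £276.

Shut down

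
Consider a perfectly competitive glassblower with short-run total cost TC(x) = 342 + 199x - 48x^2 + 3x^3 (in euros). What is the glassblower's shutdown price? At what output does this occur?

Short-run supply begins at min AVC. From VC = 199x - 48x^2 + 3x^3, AVC = 199 - 48x + 3x^2.
dAVC/dx = -48 + 6x = 0 gives x = 8. min AVC = 199 - 48·8 + 3·8^2 = 7.
So the shutdown price is €7.

€7 per unit, at x = 8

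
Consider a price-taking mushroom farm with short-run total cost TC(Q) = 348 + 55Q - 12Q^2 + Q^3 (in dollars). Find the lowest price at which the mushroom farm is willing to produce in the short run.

Short-run supply begins at min AVC. From VC = 55Q - 12Q^2 + Q^3, AVC = 55 - 12Q + Q^2.
dAVC/dQ = -12 + 2Q = 0 gives Q = 6. min AVC = 55 - 12·6 + 6^2 = 19.
The firm shuts down for any P below $19.

$19 per unit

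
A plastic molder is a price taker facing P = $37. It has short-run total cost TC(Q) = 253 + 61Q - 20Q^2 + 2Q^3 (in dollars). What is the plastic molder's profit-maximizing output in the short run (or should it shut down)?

From TC, MC = TC'(Q) = 61 - 40Q + 6Q^2 and AVC = VC/Q = 61 - 20Q + 2Q^2.
AVC hits its minimum where MC = AVC, at Q = 5, giving min AVC = 61 - 20·5 + 2·5^2 = $11.
Because $37 ≥ $11, revenue can cover variable cost; the firm operates.
Solving P = MC: 24 - 40Q + 6Q^2 = 0 ⇒ Q = 2/3 or 6. On the upward-sloping branch, Q* = 6.
Check: AVC at Q = 6 is $13 ≤ P, so revenue covers variable cost.
Profit = P·Q − TC = 37·6 − 331 = -$109, a loss, but smaller than the $253 fixed cost the firm would lose by shutting down.

Produce at Q = 6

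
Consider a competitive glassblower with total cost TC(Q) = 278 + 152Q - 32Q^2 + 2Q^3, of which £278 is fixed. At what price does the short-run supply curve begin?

£24 per unit

The firm shuts down when price falls below the minimum of average variable cost. AVC = VC/Q = 152 - 32Q + 2Q^2.
dAVC/dQ = -32 + 4Q = 0 gives Q = 8. min AVC = 152 - 32·8 + 2·8^2 = 24.
So the shutdown price is £24.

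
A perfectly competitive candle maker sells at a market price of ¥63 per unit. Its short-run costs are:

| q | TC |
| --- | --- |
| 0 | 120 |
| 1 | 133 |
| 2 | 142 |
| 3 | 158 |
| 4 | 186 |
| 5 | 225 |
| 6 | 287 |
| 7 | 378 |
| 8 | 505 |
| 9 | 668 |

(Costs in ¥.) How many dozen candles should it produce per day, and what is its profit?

Compute π = P·q − TC at each output: q=0: -120; q=1: -70; q=2: -16; q=3: 31; q=4: 66; q=5: 90; q=6: 91; q=7: 63; q=8: -1; q=9: -101.
Profit is maximized at q = 6. AVC there is 167/6 = ¥27.83 ≤ P, so producing beats shutting down (which would give -¥120).

q = 6; profit = ¥91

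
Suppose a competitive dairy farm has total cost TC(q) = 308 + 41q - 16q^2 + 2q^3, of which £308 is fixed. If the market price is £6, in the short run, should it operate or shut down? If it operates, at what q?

Shut down

Variable cost is VC = 41q - 16q^2 + 2q^3, so AVC = VC/q = 41 - 16q + 2q^2 and MC = dTC/dq = 41 - 32q + 6q^2.
AVC is minimized where dAVC/dq = -16 + 4q = 0, at q = 4; min AVC = 41 - 16·4 + 2·4^2 = £9.
With P < min AVC (£6 < £9), every unit sold adds to the loss.
The firm minimizes its loss by shutting down and losing only its fixed cost of £308.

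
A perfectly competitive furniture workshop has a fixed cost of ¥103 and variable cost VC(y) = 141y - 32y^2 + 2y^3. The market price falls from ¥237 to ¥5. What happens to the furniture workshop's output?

MC = 141 - 64y + 6y^2; the shutdown threshold is min AVC = ¥13 (at y = 8).
At P = ¥237 ≥ min AVC, set P = MC on the rising branch: y = 12.
At P = ¥5 < min AVC = ¥13, price no longer covers variable cost at any output, so the firm shuts down: y = 0.

Output falls from 12 to 0 (the firm shuts down)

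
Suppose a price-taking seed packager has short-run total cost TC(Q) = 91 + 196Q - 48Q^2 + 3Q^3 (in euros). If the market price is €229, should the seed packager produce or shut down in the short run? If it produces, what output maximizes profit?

Produce at Q = 11

From TC, MC = TC'(Q) = 196 - 96Q + 9Q^2 and AVC = VC/Q = 196 - 48Q + 3Q^2.
The AVC parabola has its vertex at Q = 48/6 = 8, where AVC = 196 - 48·8 + 3·8^2 = €4.
Since P = €229 ≥ min AVC = €4, price covers variable cost and the firm should produce.
Solving P = MC: -33 - 96Q + 9Q^2 = 0 ⇒ Q = -1/3 or 11. On the upward-sloping branch, Q* = 11.
Check: AVC at Q = 11 is €31 ≤ P, so revenue covers variable cost.
Profit = P·Q − TC = 229·11 − 432 = €2087.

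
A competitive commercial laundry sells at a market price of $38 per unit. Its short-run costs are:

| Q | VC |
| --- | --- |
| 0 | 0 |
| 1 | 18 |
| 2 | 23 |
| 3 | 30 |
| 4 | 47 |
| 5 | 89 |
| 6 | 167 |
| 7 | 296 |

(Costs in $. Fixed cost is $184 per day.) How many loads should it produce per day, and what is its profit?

Profit at each row (π = 38Q − TC): Q=0: -184; Q=1: -164; Q=2: -131; Q=3: -100; Q=4: -79; Q=5: -83; Q=6: -123; Q=7: -214.
Profit is maximized at Q = 4. AVC there is 47/4 = $11.75 ≤ P, so producing beats shutting down (which would give -$184).

Q = 4; profit = -$79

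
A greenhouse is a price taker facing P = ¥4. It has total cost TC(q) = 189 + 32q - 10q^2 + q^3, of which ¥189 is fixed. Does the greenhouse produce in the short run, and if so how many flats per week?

From TC, MC = TC'(q) = 32 - 20q + 3q^2 and AVC = VC/q = 32 - 10q + q^2.
AVC hits its minimum where MC = AVC, at q = 5, giving min AVC = 32 - 10·5 + 5^2 = ¥7.
With P < min AVC (¥4 < ¥7), every unit sold adds to the loss.
The firm minimizes its loss by shutting down and losing only its fixed cost of ¥189.

Shut down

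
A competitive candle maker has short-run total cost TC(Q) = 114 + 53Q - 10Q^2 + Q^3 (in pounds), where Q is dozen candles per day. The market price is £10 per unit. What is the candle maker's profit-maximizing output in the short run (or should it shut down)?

Shut down

From TC, MC = TC'(Q) = 53 - 20Q + 3Q^2 and AVC = VC/Q = 53 - 10Q + Q^2.
AVC is minimized where dAVC/dQ = -10 + 2Q = 0, at Q = 5; min AVC = 53 - 10·5 + 5^2 = £28.
P = £10 lies below min AVC = £28; no output level covers variable cost.
Shutting down limits the loss to fixed cost, £114.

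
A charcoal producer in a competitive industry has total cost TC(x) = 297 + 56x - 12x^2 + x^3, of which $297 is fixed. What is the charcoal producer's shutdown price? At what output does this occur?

$20 per unit, at x = 6

The shutdown price is the minimum of AVC. VC = 56x - 12x^2 + x^3, so AVC = 56 - 12x + x^2.
dAVC/dx = -12 + 2x = 0 gives x = 6. min AVC = 56 - 12·6 + 6^2 = 20.
The firm shuts down for any P below $20.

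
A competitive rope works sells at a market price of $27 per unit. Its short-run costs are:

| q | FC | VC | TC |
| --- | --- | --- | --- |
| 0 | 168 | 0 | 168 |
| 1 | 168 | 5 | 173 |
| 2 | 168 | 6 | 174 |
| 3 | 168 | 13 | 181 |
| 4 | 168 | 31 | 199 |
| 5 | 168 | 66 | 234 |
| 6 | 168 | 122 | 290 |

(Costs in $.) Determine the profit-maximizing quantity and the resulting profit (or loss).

q = 4; profit = -$91

Profit at each row (π = 27q − TC): q=0: -168; q=1: -146; q=2: -120; q=3: -100; q=4: -91; q=5: -99; q=6: -128.
Profit is maximized at q = 4. AVC there is 31/4 = $7.75 ≤ P, so producing beats shutting down (which would give -$168).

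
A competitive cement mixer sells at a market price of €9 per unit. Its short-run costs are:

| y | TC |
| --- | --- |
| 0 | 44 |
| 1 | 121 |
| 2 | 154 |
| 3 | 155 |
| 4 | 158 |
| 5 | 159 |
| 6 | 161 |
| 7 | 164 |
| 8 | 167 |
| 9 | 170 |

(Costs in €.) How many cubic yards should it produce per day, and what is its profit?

y = 0 (shut down); profit = -€44

Tabulate TR − TC: y=0: -44; y=1: -112; y=2: -136; y=3: -128; y=4: -122; y=5: -114; y=6: -107; y=7: -101; y=8: -95; y=9: -89.
Profit is highest at y = 0. Equivalently, the lowest AVC in the table is 126/9 ≈ €14 at y = 9, and P = €9 falls below it — price never covers variable cost, so the firm shuts down and loses only its fixed cost.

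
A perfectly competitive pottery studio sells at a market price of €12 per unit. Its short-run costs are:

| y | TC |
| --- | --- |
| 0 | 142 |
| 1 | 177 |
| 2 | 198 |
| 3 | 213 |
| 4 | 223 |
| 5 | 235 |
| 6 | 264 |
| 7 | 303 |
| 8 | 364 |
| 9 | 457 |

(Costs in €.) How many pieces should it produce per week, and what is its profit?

y = 0 (shut down); profit = -€142

Tabulate TR − TC: y=0: -142; y=1: -165; y=2: -174; y=3: -177; y=4: -175; y=5: -175; y=6: -192; y=7: -219; y=8: -268; y=9: -349.
Profit is highest at y = 0. Equivalently, the lowest AVC in the table is 93/5 ≈ €18.60 at y = 5, and P = €12 falls below it — price never covers variable cost, so the firm shuts down and loses only its fixed cost.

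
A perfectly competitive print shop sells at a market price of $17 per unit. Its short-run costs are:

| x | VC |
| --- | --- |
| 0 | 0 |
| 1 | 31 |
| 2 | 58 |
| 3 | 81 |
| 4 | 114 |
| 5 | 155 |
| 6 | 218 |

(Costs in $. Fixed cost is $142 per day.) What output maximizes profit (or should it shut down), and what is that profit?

x = 0 (shut down); profit = -$142

Compute π = P·x − TC at each output: x=0: -142; x=1: -156; x=2: -166; x=3: -172; x=4: -188; x=5: -212; x=6: -258.
Profit is highest at x = 0. Equivalently, the lowest AVC in the table is 81/3 ≈ $27 at x = 3, and P = $17 falls below it — price never covers variable cost, so the firm shuts down and loses only its fixed cost.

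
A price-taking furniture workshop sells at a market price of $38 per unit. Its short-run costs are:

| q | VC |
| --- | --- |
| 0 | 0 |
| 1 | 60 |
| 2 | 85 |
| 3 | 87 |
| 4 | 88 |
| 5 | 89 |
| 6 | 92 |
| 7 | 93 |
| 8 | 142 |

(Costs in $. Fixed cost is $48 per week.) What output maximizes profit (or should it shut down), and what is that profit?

q = 7; profit = $125

Profit at each row (π = 38q − TC): q=0: -48; q=1: -70; q=2: -57; q=3: -21; q=4: 16; q=5: 53; q=6: 88; q=7: 125; q=8: 114.
Profit is maximized at q = 7. AVC there is 93/7 = $13.29 ≤ P, so producing beats shutting down (which would give -$48).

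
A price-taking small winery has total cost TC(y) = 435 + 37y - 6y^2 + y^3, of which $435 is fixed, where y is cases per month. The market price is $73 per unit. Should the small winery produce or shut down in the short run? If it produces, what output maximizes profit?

Strip out fixed cost: VC = 37y - 6y^2 + y^3. Then AVC = 37 - 6y + y^2 and MC = 37 - 12y + 3y^2.
AVC hits its minimum where MC = AVC, at y = 3, giving min AVC = 37 - 6·3 + 3^2 = $28.
Since P = $73 ≥ min AVC = $28, price covers variable cost and the firm should produce.
Solving P = MC: -36 - 12y + 3y^2 = 0 ⇒ y = -2 or 6. On the upward-sloping branch, y* = 6.
Check: AVC at y = 6 is $37 ≤ P, so revenue covers variable cost.
Profit = P·y − TC = 73·6 − 657 = -$219, a loss, but smaller than the $435 fixed cost the firm would lose by shutting down.

Produce at y = 6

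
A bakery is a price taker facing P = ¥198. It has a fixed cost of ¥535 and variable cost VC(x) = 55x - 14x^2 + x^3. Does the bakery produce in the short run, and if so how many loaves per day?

Produce at x = 13

From TC, MC = TC'(x) = 55 - 28x + 3x^2 and AVC = VC/x = 55 - 14x + x^2.
AVC is minimized where dAVC/dx = -14 + 2x = 0, at x = 7; min AVC = 55 - 14·7 + 7^2 = ¥6.
Since P = ¥198 ≥ min AVC = ¥6, price covers variable cost and the firm should produce.
P = MC gives -143 - 28x + 3x^2 = 0, with roots -11/3 and 13. Take the larger (rising MC): x* = 13.
Check: AVC at x = 13 is ¥42 ≤ P, so revenue covers variable cost.
Profit = P·x − TC = 198·13 − 1081 = ¥1493.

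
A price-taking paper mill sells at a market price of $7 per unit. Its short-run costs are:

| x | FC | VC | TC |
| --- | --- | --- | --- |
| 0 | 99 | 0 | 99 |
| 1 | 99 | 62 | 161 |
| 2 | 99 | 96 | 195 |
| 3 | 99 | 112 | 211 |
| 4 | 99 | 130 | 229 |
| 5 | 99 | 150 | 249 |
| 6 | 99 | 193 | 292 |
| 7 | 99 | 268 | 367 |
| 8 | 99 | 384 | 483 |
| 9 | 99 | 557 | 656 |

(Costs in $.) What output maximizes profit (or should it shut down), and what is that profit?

x = 0 (shut down); profit = -$99

Tabulate TR − TC: x=0: -99; x=1: -154; x=2: -181; x=3: -190; x=4: -201; x=5: -214; x=6: -250; x=7: -318; x=8: -427; x=9: -593.
Profit is highest at x = 0. Equivalently, the lowest AVC in the table is 150/5 ≈ $30 at x = 5, and P = $7 falls below it — price never covers variable cost, so the firm shuts down and loses only its fixed cost.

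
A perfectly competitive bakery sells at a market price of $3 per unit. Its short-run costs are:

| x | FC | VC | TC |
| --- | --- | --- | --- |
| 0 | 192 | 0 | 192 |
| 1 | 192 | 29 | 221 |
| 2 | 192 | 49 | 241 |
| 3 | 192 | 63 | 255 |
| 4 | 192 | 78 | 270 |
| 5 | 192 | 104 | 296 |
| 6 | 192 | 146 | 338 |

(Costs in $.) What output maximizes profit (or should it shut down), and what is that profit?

x = 0 (shut down); profit = -$192

Profit at each row (π = 3x − TC): x=0: -192; x=1: -218; x=2: -235; x=3: -246; x=4: -258; x=5: -281; x=6: -320.
Profit is highest at x = 0. Equivalently, the lowest AVC in the table is 78/4 ≈ $19.50 at x = 4, and P = $3 falls below it — price never covers variable cost, so the firm shuts down and loses only its fixed cost.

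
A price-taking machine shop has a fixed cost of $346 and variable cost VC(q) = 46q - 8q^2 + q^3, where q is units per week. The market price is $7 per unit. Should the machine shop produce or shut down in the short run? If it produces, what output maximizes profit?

Shut down

Strip out fixed cost: VC = 46q - 8q^2 + q^3. Then AVC = 46 - 8q + q^2 and MC = 46 - 16q + 3q^2.
AVC hits its minimum where MC = AVC, at q = 4, giving min AVC = 46 - 8·4 + 4^2 = $30.
With P < min AVC ($7 < $30), every unit sold adds to the loss.
Shutting down limits the loss to fixed cost, $346.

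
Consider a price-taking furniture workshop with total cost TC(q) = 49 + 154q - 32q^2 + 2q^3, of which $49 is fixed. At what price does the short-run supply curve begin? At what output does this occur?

$26 per unit, at q = 8

Short-run supply begins at min AVC. From VC = 154q - 32q^2 + 2q^3, AVC = 154 - 32q + 2q^2.
At the minimum of AVC, MC = AVC. MC = 154 - 64q + 6q^2; setting MC = AVC gives 4q^2 - 32q = 0, so q = 8. min AVC = 26.
The firm shuts down for any P below $26.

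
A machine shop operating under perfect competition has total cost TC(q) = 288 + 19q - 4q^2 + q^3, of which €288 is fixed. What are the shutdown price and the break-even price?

Shutdown price = €15; break-even price = €79

AVC = 19 - 4q + q^2; minimized at q = 2, giving min AVC = €15. That is the shutdown price.
ATC = 288/q + 19 - 4q + q^2. Setting dATC/dq = −288/q^2 − 4 + 2q = 0 gives q = 6 (since 2·6^3 − 4·6^2 = 288).
min ATC = 288/6 + 19 − 4·6 + 6^2 = €79. That is the break-even price.
Between these two prices the firm operates at a loss; above €79 it earns a profit.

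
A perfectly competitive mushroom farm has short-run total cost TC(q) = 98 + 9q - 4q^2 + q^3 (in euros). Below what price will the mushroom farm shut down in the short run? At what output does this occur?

€5 per unit, at q = 2

Short-run supply begins at min AVC. From VC = 9q - 4q^2 + q^3, AVC = 9 - 4q + q^2.
At the minimum of AVC, MC = AVC. MC = 9 - 8q + 3q^2; setting MC = AVC gives 2q^2 - 4q = 0, so q = 2. min AVC = 5.
For P < €5 the firm produces nothing.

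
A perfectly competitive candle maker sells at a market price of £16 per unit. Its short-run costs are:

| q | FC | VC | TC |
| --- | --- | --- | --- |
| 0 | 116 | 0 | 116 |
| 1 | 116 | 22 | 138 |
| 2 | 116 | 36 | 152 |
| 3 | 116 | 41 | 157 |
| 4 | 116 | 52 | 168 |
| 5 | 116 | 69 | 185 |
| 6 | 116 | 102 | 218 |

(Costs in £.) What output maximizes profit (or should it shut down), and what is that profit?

Compute π = P·q − TC at each output: q=0: -116; q=1: -122; q=2: -120; q=3: -109; q=4: -104; q=5: -105; q=6: -122.
Profit is maximized at q = 4. AVC there is 52/4 = £13 ≤ P, so producing beats shutting down (which would give -£116).

q = 4; profit = -£104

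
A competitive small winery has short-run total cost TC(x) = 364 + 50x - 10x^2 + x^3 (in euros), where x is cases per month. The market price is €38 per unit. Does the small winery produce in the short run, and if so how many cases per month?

Produce at x = 6

Strip out fixed cost: VC = 50x - 10x^2 + x^3. Then AVC = 50 - 10x + x^2 and MC = 50 - 20x + 3x^2.
The AVC parabola has its vertex at x = 10/2 = 5, where AVC = 50 - 10·5 + 5^2 = €25.
Since P = €38 ≥ min AVC = €25, price covers variable cost and the firm should produce.
Set P = MC: 38 = 50 - 20x + 3x^2 → 12 - 20x + 3x^2 = 0. The roots are x = 2/3 and x = 6; the profit-maximizing output is on the rising part of MC, so x* = 6.
Check: AVC at x = 6 is €26 ≤ P, so revenue covers variable cost.
Profit = P·x − TC = 38·6 − 520 = -€292, a loss, but smaller than the €364 fixed cost the firm would lose by shutting down.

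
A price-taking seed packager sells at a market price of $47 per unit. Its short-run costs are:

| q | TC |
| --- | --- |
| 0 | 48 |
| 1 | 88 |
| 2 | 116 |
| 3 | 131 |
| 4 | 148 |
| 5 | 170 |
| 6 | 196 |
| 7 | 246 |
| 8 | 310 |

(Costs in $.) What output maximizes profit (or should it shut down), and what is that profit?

q = 6; profit = $86

Tabulate TR − TC: q=0: -48; q=1: -41; q=2: -22; q=3: 10; q=4: 40; q=5: 65; q=6: 86; q=7: 83; q=8: 66.
Profit is maximized at q = 6. AVC there is 148/6 = $24.67 ≤ P, so producing beats shutting down (which would give -$48).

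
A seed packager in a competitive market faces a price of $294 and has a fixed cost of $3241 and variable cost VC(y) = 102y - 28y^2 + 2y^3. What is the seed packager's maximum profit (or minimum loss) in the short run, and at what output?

Profit = -$361 at y = 12

AVC = 102 - 28y + 2y^2 has its minimum $4 at y = 7; price $294 clears that bar, so the firm operates.
MC = 102 - 56y + 6y^2. Setting P = MC and taking the root on the rising branch gives y* = 12.
TR = 294·12 = 3528. TC = 3241 + 648 = 3889. Profit = 3528 − 3889 = -$361.
Shutting down would mean losing the fixed cost of $3241, so operating at a loss of $361 is better by $2880.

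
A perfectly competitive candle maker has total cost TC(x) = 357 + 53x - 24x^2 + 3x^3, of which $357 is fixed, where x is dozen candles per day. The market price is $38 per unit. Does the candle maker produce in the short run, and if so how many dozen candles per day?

From TC, MC = TC'(x) = 53 - 48x + 9x^2 and AVC = VC/x = 53 - 24x + 3x^2.
The AVC parabola has its vertex at x = 24/6 = 4, where AVC = 53 - 24·4 + 3·4^2 = $5.
Since P = $38 ≥ min AVC = $5, price covers variable cost and the firm should produce.
Set P = MC: 38 = 53 - 48x + 9x^2 → 15 - 48x + 9x^2 = 0. The roots are x = 1/3 and x = 5; the profit-maximizing output is on the rising part of MC, so x* = 5.
Check: AVC at x = 5 is $8 ≤ P, so revenue covers variable cost.
Profit = P·x − TC = 38·5 − 397 = -$207, a loss, but smaller than the $357 fixed cost the firm would lose by shutting down.

Produce at x = 5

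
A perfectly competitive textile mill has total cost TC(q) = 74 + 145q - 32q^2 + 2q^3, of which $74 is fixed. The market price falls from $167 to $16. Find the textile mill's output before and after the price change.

Output falls from 11 to 0 (the firm shuts down)

AVC = 145 - 32q + 2q^2, minimized at q = 8 where min AVC = $17. MC = 145 - 64q + 6q^2.
With P = $167 above the shutdown price, P = MC gives q = 11.
At P = $16 < min AVC = $17, price no longer covers variable cost at any output, so the firm shuts down: q = 0.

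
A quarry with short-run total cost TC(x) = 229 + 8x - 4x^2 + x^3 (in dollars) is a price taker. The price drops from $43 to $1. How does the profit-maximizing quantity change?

Output falls from 5 to 0 (the firm shuts down)

MC = 8 - 8x + 3x^2; the shutdown threshold is min AVC = $4 (at x = 2).
At P = $43 ≥ min AVC, set P = MC on the rising branch: x = 5.
At P = $1 < min AVC = $4, price no longer covers variable cost at any output, so the firm shuts down: x = 0.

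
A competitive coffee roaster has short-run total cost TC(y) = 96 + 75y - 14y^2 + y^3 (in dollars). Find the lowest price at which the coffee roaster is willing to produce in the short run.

The firm shuts down when price falls below the minimum of average variable cost. AVC = VC/y = 75 - 14y + y^2.
At the minimum of AVC, MC = AVC. MC = 75 - 28y + 3y^2; setting MC = AVC gives 2y^2 - 14y = 0, so y = 7. min AVC = 26.
The firm shuts down for any P below $26.

$26 per unit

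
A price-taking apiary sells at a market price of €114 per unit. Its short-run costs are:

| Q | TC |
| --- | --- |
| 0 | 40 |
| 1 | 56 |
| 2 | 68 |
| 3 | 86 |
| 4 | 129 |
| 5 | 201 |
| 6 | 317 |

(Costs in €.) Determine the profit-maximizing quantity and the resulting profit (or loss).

Compute π = P·Q − TC at each output: Q=0: -40; Q=1: 58; Q=2: 160; Q=3: 256; Q=4: 327; Q=5: 369; Q=6: 367.
Profit is maximized at Q = 5. AVC there is 161/5 = €32.20 ≤ P, so producing beats shutting down (which would give -€40).

Q = 5; profit = €369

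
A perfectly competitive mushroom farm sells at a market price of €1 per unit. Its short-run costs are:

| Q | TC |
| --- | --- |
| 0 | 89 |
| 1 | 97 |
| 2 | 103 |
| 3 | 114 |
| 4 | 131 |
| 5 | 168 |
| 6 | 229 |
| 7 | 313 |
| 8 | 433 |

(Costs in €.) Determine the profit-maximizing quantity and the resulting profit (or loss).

Q = 0 (shut down); profit = -€89

Tabulate TR − TC: Q=0: -89; Q=1: -96; Q=2: -101; Q=3: -111; Q=4: -127; Q=5: -163; Q=6: -223; Q=7: -306; Q=8: -425.
Profit is highest at Q = 0. Equivalently, the lowest AVC in the table is 14/2 ≈ €7 at Q = 2, and P = €1 falls below it — price never covers variable cost, so the firm shuts down and loses only its fixed cost.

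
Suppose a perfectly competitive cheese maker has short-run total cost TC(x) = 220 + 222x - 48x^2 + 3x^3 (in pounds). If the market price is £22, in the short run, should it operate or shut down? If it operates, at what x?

Shut down

Variable cost is VC = 222x - 48x^2 + 3x^3, so AVC = VC/x = 222 - 48x + 3x^2 and MC = dTC/dx = 222 - 96x + 9x^2.
The AVC parabola has its vertex at x = 48/6 = 8, where AVC = 222 - 48·8 + 3·8^2 = £30.
With P < min AVC (£22 < £30), every unit sold adds to the loss.
The firm minimizes its loss by shutting down and losing only its fixed cost of £220.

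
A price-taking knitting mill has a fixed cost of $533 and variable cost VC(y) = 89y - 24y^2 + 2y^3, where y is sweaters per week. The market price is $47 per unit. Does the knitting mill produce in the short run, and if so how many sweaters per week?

Strip out fixed cost: VC = 89y - 24y^2 + 2y^3. Then AVC = 89 - 24y + 2y^2 and MC = 89 - 48y + 6y^2.
The AVC parabola has its vertex at y = 24/4 = 6, where AVC = 89 - 24·6 + 2·6^2 = $17.
Since P = $47 ≥ min AVC = $17, price covers variable cost and the firm should produce.
Solving P = MC: 42 - 48y + 6y^2 = 0 ⇒ y = 1 or 7. On the upward-sloping branch, y* = 7.
Check: AVC at y = 7 is $19 ≤ P, so revenue covers variable cost.
Profit = P·y − TC = 47·7 − 666 = -$337, a loss, but smaller than the $533 fixed cost the firm would lose by shutting down.

Produce at y = 7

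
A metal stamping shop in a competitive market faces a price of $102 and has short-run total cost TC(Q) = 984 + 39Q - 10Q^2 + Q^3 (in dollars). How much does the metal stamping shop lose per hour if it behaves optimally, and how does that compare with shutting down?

AVC = 39 - 10Q + Q^2 has its minimum $14 at Q = 5; price $102 clears that bar, so the firm operates.
With MC = 39 - 20Q + 3Q^2, P = MC on the upward-sloping part at Q* = 9.
TR = 102·9 = 918. TC = 984 + 270 = 1254. Profit = 918 − 1254 = -$336.
Shutting down would mean losing the fixed cost of $984, so operating at a loss of $336 is better by $648.

Profit = -$336 at Q = 9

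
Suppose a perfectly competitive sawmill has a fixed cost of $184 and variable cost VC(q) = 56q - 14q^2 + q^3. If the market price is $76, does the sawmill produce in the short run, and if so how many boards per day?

Produce at q = 10

Variable cost is VC = 56q - 14q^2 + q^3, so AVC = VC/q = 56 - 14q + q^2 and MC = dTC/dq = 56 - 28q + 3q^2.
AVC hits its minimum where MC = AVC, at q = 7, giving min AVC = 56 - 14·7 + 7^2 = $7.
Because $76 ≥ $7, revenue can cover variable cost; the firm operates.
Solving P = MC: -20 - 28q + 3q^2 = 0 ⇒ q = -2/3 or 10. On the upward-sloping branch, q* = 10.
Check: AVC at q = 10 is $16 ≤ P, so revenue covers variable cost.
Profit = P·q − TC = 76·10 − 344 = $416.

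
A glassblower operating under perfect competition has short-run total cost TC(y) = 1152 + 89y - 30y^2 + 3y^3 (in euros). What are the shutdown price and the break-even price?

AVC = 89 - 30y + 3y^2; minimized at y = 5, giving min AVC = €14. That is the shutdown price.
ATC = 1152/y + 89 - 30y + 3y^2. Setting dATC/dy = −1152/y^2 − 30 + 6y = 0 gives y = 8 (since 6·8^3 − 30·8^2 = 1152).
min ATC = 1152/8 + 89 − 30·8 + 3·8^2 = €185. That is the break-even price.
For €14 ≤ P < €185 the firm produces at a loss; below €14 it shuts down.

Shutdown price = €14; break-even price = €185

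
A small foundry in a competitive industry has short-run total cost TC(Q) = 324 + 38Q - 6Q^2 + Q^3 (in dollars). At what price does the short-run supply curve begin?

Short-run supply begins at min AVC. From VC = 38Q - 6Q^2 + Q^3, AVC = 38 - 6Q + Q^2.
dAVC/dQ = -6 + 2Q = 0 gives Q = 3. min AVC = 38 - 6·3 + 3^2 = 29.
So the shutdown price is $29.

$29 per unit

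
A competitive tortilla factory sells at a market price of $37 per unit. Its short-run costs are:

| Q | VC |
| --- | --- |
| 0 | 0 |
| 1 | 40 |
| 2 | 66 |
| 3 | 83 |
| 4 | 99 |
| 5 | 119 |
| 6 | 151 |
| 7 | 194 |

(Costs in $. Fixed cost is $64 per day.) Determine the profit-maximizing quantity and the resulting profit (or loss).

Profit at each row (π = 37Q − TC): Q=0: -64; Q=1: -67; Q=2: -56; Q=3: -36; Q=4: -15; Q=5: 2; Q=6: 7; Q=7: 1.
Profit is maximized at Q = 6. AVC there is 151/6 = $25.17 ≤ P, so producing beats shutting down (which would give -$64).

Q = 6; profit = $7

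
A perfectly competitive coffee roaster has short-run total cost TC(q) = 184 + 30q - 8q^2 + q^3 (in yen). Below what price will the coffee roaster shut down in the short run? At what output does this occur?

The shutdown price is the minimum of AVC. VC = 30q - 8q^2 + q^3, so AVC = 30 - 8q + q^2.
At the minimum of AVC, MC = AVC. MC = 30 - 16q + 3q^2; setting MC = AVC gives 2q^2 - 8q = 0, so q = 4. min AVC = 14.
For P < ¥14 the firm produces nothing.

¥14 per unit, at q = 4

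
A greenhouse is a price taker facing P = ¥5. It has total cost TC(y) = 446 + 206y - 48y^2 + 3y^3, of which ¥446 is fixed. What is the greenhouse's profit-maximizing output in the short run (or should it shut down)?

Shut down

Strip out fixed cost: VC = 206y - 48y^2 + 3y^3. Then AVC = 206 - 48y + 3y^2 and MC = 206 - 96y + 9y^2.
AVC hits its minimum where MC = AVC, at y = 8, giving min AVC = 206 - 48·8 + 3·8^2 = ¥14.
P = ¥5 lies below min AVC = ¥14; no output level covers variable cost.
Shutting down limits the loss to fixed cost, ¥446.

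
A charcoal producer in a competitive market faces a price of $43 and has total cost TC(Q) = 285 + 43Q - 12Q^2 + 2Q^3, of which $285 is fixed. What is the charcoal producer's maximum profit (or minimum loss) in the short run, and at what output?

AVC = 43 - 12Q + 2Q^2 has its minimum $25 at Q = 3; price $43 clears that bar, so the firm operates.
MC = 43 - 24Q + 6Q^2. Setting P = MC and taking the root on the rising branch gives Q* = 4.
TR = 43·4 = 172. TC = 285 + 108 = 393. Profit = 172 − 393 = -$221.
Shutting down would mean losing the fixed cost of $285, so operating at a loss of $221 is better by $64.

Profit = -$221 at Q = 4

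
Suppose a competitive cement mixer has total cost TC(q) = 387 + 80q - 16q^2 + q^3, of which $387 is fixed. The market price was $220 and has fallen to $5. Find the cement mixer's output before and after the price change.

Output falls from 14 to 0 (the firm shuts down)

AVC = 80 - 16q + q^2, minimized at q = 8 where min AVC = $16. MC = 80 - 32q + 3q^2.
With P = $220 above the shutdown price, P = MC gives q = 14.
At P = $5 < min AVC = $16, price no longer covers variable cost at any output, so the firm shuts down: q = 0.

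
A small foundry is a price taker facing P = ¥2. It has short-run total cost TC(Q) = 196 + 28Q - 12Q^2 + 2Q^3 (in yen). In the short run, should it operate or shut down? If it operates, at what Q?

Shut down

Variable cost is VC = 28Q - 12Q^2 + 2Q^3, so AVC = VC/Q = 28 - 12Q + 2Q^2 and MC = dTC/dQ = 28 - 24Q + 6Q^2.
AVC hits its minimum where MC = AVC, at Q = 3, giving min AVC = 28 - 12·3 + 2·3^2 = ¥10.
Since P = ¥2 < min AVC = ¥10, price fails to cover variable cost at any output.
Shutting down limits the loss to fixed cost, ¥196.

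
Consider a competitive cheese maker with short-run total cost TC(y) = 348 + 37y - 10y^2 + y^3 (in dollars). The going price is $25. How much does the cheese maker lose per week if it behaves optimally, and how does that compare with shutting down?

Profit = -$276 at y = 6

AVC = 37 - 10y + y^2; min AVC = $12 at y = 5. Since P = $25 ≥ min AVC, the firm produces.
With MC = 37 - 20y + 3y^2, P = MC on the upward-sloping part at y* = 6.
TR = 25·6 = 150. TC = 348 + 78 = 426. Profit = 150 − 426 = -$276.
That loss of $276 beats the $348 the firm would lose by shutting down; producing recovers $72 of fixed cost.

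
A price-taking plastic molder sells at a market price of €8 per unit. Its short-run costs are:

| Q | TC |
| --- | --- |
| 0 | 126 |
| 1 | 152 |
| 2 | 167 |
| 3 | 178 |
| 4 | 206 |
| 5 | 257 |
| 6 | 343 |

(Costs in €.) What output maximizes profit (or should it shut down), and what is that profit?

Q = 0 (shut down); profit = -€126

Tabulate TR − TC: Q=0: -126; Q=1: -144; Q=2: -151; Q=3: -154; Q=4: -174; Q=5: -217; Q=6: -295.
Profit is highest at Q = 0. Equivalently, the lowest AVC in the table is 52/3 ≈ €17.33 at Q = 3, and P = €8 falls below it — price never covers variable cost, so the firm shuts down and loses only its fixed cost.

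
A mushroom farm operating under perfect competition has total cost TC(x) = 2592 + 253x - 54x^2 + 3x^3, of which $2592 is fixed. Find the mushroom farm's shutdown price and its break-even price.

Shutdown price = $10; break-even price = $253

AVC = 253 - 54x + 3x^2; minimized at x = 9, giving min AVC = $10. That is the shutdown price.
ATC = 2592/x + 253 - 54x + 3x^2. Setting dATC/dx = −2592/x^2 − 54 + 6x = 0 gives x = 12 (since 6·12^3 − 54·12^2 = 2592).
min ATC = 2592/12 + 253 − 54·12 + 3·12^2 = $253. That is the break-even price.
For $10 ≤ P < $253 the firm produces at a loss; below $10 it shuts down.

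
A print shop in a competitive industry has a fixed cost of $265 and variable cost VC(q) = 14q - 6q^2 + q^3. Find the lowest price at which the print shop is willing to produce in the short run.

The firm shuts down when price falls below the minimum of average variable cost. AVC = VC/q = 14 - 6q + q^2.
dAVC/dq = -6 + 2q = 0 gives q = 3. min AVC = 14 - 6·3 + 3^2 = 5.
For P < $5 the firm produces nothing.

$5 per unit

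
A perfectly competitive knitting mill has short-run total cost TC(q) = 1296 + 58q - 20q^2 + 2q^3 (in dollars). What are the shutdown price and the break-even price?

Shutdown price = $8; break-even price = $184

Shutdown price = min AVC. AVC = 58 - 20q + 2q^2, with vertex at q = 5 and minimum $8.
ATC = 1296/q + 58 - 20q + 2q^2. Setting dATC/dq = −1296/q^2 − 20 + 4q = 0 gives q = 9 (since 4·9^3 − 20·9^2 = 1296).
min ATC = 1296/9 + 58 − 20·9 + 2·9^2 = $184. That is the break-even price.
For $8 ≤ P < $184 the firm produces at a loss; below $8 it shuts down.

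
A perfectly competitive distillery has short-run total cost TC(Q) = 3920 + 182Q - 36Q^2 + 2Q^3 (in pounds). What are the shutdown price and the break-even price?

Shutdown price = £20; break-even price = £350

AVC = 182 - 36Q + 2Q^2; minimized at Q = 9, giving min AVC = £20. That is the shutdown price.
ATC = 3920/Q + 182 - 36Q + 2Q^2. Setting dATC/dQ = −3920/Q^2 − 36 + 4Q = 0 gives Q = 14 (since 4·14^3 − 36·14^2 = 3920).
min ATC = 3920/14 + 182 − 36·14 + 2·14^2 = £350. That is the break-even price.
Between these two prices the firm operates at a loss; above £350 it earns a profit.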